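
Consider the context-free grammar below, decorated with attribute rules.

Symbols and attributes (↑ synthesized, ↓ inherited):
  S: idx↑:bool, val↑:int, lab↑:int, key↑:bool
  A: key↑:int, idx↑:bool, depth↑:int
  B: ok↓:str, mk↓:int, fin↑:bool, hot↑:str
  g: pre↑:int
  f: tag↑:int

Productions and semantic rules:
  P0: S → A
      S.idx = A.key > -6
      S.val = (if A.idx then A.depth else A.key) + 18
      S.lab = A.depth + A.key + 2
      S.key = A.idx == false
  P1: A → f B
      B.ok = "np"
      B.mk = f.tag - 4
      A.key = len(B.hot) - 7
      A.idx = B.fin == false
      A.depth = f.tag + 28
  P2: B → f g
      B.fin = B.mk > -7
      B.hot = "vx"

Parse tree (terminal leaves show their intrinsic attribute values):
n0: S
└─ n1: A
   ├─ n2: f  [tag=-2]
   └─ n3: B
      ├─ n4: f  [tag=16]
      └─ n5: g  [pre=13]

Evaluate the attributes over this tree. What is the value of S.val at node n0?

13

1. n2.tag = -2  [terminal]
2. n3.ok = "np"  ["np"]
3. n3.mk = -6  [f.tag - 4]
4. n4.tag = 16  [terminal]
5. n5.pre = 13  [terminal]
6. n3.fin = true  [B.mk > -7]
7. n3.hot = "vx"  ["vx"]
8. n1.key = -5  [len(B.hot) - 7]
9. n1.idx = false  [B.fin == false]
10. n1.depth = 26  [f.tag + 28]
11. n0.idx = true  [A.key > -6]
12. n0.val = 13  [(if A.idx then A.depth else A.key) + 18]
13. n0.lab = 23  [A.depth + A.key + 2]
14. n0.key = true  [A.idx == false]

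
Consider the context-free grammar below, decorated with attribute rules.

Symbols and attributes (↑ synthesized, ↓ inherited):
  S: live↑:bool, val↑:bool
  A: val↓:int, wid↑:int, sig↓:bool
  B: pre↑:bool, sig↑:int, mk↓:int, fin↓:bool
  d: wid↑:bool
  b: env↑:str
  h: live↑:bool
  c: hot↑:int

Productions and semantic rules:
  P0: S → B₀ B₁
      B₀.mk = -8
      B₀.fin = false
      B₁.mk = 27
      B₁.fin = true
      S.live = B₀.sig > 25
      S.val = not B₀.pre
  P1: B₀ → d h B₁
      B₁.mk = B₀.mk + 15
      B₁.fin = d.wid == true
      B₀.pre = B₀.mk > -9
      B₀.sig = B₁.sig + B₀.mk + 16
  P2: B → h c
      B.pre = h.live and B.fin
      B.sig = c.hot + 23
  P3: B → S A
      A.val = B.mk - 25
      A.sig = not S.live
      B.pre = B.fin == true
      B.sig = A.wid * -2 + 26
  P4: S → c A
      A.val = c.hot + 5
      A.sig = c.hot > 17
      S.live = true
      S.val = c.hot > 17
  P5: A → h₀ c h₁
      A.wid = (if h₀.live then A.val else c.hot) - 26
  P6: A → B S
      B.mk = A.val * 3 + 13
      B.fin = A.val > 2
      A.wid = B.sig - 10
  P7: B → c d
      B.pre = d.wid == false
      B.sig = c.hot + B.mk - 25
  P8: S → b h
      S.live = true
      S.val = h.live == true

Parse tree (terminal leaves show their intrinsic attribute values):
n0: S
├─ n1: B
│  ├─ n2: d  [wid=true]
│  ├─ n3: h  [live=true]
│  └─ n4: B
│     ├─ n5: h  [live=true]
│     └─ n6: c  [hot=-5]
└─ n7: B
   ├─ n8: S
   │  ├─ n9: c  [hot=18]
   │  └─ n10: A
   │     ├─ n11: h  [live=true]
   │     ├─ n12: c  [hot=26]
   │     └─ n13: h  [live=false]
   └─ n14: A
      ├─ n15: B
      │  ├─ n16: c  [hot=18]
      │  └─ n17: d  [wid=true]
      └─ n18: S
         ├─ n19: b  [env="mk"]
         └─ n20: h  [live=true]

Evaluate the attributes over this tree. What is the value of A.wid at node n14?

1. n1.mk = -8  [-8]
2. n1.fin = false  [false]
3. n2.wid = true  [terminal]
4. n3.live = true  [terminal]
5. n4.mk = 7  [B₀.mk + 15]
6. n4.fin = true  [d.wid == true]
7. n5.live = true  [terminal]
8. n6.hot = -5  [terminal]
9. n4.pre = true  [h.live and B.fin]
10. n4.sig = 18  [c.hot + 23]
11. n1.pre = true  [B₀.mk > -9]
12. n1.sig = 26  [B₁.sig + B₀.mk + 16]
13. n7.mk = 27  [27]
14. n7.fin = true  [true]
15. n9.hot = 18  [terminal]
16. n10.val = 23  [c.hot + 5]
17. n10.sig = true  [c.hot > 17]
18. n11.live = true  [terminal]
19. n12.hot = 26  [terminal]
20. n13.live = false  [terminal]
21. n10.wid = -3  [(if h₀.live then A.val else c.hot) - 26]
22. n8.live = true  [true]
23. n8.val = true  [c.hot > 17]
24. n14.val = 2  [B.mk - 25]
25. n14.sig = false  [not S.live]
26. n15.mk = 19  [A.val * 3 + 13]
27. n15.fin = false  [A.val > 2]
28. n16.hot = 18  [terminal]
29. n17.wid = true  [terminal]
30. n15.pre = false  [d.wid == false]
31. n15.sig = 12  [c.hot + B.mk - 25]
32. n19.env = "mk"  [terminal]
33. n20.live = true  [terminal]
34. n18.live = true  [true]
35. n18.val = true  [h.live == true]
36. n14.wid = 2  [B.sig - 10]
37. n7.pre = true  [B.fin == true]
38. n7.sig = 22  [A.wid * -2 + 26]
39. n0.live = true  [B₀.sig > 25]
40. n0.val = false  [not B₀.pre]

2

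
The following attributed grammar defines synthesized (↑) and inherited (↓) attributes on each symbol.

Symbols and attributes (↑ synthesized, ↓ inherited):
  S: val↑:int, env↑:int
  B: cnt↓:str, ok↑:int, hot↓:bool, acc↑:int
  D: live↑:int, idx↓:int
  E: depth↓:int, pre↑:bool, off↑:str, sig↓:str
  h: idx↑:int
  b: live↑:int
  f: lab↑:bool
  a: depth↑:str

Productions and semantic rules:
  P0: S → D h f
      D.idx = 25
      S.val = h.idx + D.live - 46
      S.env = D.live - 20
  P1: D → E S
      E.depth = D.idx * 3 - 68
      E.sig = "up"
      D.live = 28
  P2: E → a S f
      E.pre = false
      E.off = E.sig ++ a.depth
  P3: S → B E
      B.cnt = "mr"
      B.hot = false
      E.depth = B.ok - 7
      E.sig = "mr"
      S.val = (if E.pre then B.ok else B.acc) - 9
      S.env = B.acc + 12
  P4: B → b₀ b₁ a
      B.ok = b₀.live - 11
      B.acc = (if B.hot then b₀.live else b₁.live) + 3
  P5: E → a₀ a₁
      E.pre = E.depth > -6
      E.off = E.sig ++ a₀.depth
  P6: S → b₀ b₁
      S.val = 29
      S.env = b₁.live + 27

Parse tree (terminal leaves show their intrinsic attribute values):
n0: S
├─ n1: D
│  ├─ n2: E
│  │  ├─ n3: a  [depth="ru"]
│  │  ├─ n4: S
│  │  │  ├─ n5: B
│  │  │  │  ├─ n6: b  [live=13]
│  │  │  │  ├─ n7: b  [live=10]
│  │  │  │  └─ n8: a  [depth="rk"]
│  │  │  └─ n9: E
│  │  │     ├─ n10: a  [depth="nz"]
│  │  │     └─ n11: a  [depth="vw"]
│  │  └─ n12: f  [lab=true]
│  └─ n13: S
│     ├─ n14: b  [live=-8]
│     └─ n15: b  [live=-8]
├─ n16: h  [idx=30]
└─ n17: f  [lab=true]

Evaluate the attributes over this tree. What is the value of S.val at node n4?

1. n1.idx = 25  [25]
2. n2.depth = 7  [D.idx * 3 - 68]
3. n2.sig = "up"  ["up"]
4. n3.depth = "ru"  [terminal]
5. n5.cnt = "mr"  ["mr"]
6. n5.hot = false  [false]
7. n6.live = 13  [terminal]
8. n7.live = 10  [terminal]
9. n8.depth = "rk"  [terminal]
10. n5.ok = 2  [b₀.live - 11]
11. n5.acc = 13  [(if B.hot then b₀.live else b₁.live) + 3]
12. n9.depth = -5  [B.ok - 7]
13. n9.sig = "mr"  ["mr"]
14. n10.depth = "nz"  [terminal]
15. n11.depth = "vw"  [terminal]
16. n9.pre = true  [E.depth > -6]
17. n9.off = "mrnz"  [E.sig ++ a₀.depth]
18. n4.val = -7  [(if E.pre then B.ok else B.acc) - 9]
19. n4.env = 25  [B.acc + 12]
20. n12.lab = true  [terminal]
21. n2.pre = false  [false]
22. n2.off = "upru"  [E.sig ++ a.depth]
23. n14.live = -8  [terminal]
24. n15.live = -8  [terminal]
25. n13.val = 29  [29]
26. n13.env = 19  [b₁.live + 27]
27. n1.live = 28  [28]
28. n16.idx = 30  [terminal]
29. n17.lab = true  [terminal]
30. n0.val = 12  [h.idx + D.live - 46]
31. n0.env = 8  [D.live - 20]

-7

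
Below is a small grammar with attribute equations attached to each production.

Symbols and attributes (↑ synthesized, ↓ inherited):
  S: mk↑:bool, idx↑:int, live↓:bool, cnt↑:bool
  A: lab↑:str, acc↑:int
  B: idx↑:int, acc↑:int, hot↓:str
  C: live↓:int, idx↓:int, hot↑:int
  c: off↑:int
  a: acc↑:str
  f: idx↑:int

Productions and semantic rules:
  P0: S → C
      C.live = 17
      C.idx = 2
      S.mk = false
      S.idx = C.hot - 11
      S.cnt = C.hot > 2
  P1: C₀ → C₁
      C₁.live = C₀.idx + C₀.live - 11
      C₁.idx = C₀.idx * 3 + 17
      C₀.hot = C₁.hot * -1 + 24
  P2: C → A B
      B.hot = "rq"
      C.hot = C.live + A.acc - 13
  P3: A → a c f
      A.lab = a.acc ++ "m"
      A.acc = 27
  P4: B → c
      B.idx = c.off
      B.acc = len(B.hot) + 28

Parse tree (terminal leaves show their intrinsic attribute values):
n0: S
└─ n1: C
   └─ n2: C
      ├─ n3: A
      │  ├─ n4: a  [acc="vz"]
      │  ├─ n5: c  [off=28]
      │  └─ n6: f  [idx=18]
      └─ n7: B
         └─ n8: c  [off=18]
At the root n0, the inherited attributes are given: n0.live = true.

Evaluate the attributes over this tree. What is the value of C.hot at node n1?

2

1. n0.live = true  [given at root]
2. n1.live = 17  [17]
3. n1.idx = 2  [2]
4. n2.live = 8  [C₀.idx + C₀.live - 11]
5. n2.idx = 23  [C₀.idx * 3 + 17]
6. n4.acc = "vz"  [terminal]
7. n5.off = 28  [terminal]
8. n6.idx = 18  [terminal]
9. n3.lab = "vzm"  [a.acc ++ "m"]
10. n3.acc = 27  [27]
11. n7.hot = "rq"  ["rq"]
12. n8.off = 18  [terminal]
13. n7.idx = 18  [c.off]
14. n7.acc = 30  [len(B.hot) + 28]
15. n2.hot = 22  [C.live + A.acc - 13]
16. n1.hot = 2  [C₁.hot * -1 + 24]
17. n0.mk = false  [false]
18. n0.idx = -9  [C.hot - 11]
19. n0.cnt = false  [C.hot > 2]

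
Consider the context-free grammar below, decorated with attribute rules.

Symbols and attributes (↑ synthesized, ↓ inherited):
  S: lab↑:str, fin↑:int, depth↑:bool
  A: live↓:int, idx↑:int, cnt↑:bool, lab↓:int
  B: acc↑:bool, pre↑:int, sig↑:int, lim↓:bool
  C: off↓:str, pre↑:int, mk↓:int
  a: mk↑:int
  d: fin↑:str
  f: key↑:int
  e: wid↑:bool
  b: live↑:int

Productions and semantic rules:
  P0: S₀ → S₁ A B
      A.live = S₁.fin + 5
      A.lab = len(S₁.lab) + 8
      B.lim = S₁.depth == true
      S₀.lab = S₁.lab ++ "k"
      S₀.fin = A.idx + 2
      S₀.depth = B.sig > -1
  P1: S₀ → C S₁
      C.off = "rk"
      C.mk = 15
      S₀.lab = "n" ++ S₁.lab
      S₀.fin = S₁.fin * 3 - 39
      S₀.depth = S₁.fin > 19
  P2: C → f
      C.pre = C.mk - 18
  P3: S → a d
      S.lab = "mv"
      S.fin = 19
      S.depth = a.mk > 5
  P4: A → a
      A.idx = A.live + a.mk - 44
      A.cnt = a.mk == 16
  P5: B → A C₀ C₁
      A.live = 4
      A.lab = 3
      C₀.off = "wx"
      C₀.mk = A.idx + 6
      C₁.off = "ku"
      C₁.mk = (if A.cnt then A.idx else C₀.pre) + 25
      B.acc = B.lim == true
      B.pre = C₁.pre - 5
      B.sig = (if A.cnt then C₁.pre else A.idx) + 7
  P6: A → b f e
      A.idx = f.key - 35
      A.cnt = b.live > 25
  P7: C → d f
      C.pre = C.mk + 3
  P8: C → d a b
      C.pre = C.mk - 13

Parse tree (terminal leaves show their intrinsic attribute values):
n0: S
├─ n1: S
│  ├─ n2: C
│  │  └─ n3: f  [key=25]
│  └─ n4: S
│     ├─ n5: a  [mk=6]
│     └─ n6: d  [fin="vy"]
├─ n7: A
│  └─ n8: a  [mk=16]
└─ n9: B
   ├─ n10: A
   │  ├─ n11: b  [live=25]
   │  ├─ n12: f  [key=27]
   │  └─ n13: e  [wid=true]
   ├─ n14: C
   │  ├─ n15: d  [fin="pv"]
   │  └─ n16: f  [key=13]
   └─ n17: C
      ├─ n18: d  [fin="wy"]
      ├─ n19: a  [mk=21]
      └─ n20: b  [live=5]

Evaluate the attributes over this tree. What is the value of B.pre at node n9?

8

1. n2.off = "rk"  ["rk"]
2. n2.mk = 15  [15]
3. n3.key = 25  [terminal]
4. n2.pre = -3  [C.mk - 18]
5. n5.mk = 6  [terminal]
6. n6.fin = "vy"  [terminal]
7. n4.lab = "mv"  ["mv"]
8. n4.fin = 19  [19]
9. n4.depth = true  [a.mk > 5]
10. n1.lab = "nmv"  ["n" ++ S₁.lab]
11. n1.fin = 18  [S₁.fin * 3 - 39]
12. n1.depth = false  [S₁.fin > 19]
13. n7.live = 23  [S₁.fin + 5]
14. n7.lab = 11  [len(S₁.lab) + 8]
15. n8.mk = 16  [terminal]
16. n7.idx = -5  [A.live + a.mk - 44]
17. n7.cnt = true  [a.mk == 16]
18. n9.lim = false  [S₁.depth == true]
19. n10.live = 4  [4]
20. n10.lab = 3  [3]
21. n11.live = 25  [terminal]
22. n12.key = 27  [terminal]
23. n13.wid = true  [terminal]
24. n10.idx = -8  [f.key - 35]
25. n10.cnt = false  [b.live > 25]
26. n14.off = "wx"  ["wx"]
27. n14.mk = -2  [A.idx + 6]
28. n15.fin = "pv"  [terminal]
29. n16.key = 13  [terminal]
30. n14.pre = 1  [C.mk + 3]
31. n17.off = "ku"  ["ku"]
32. n17.mk = 26  [(if A.cnt then A.idx else C₀.pre) + 25]
33. n18.fin = "wy"  [terminal]
34. n19.mk = 21  [terminal]
35. n20.live = 5  [terminal]
36. n17.pre = 13  [C.mk - 13]
37. n9.acc = false  [B.lim == true]
38. n9.pre = 8  [C₁.pre - 5]
39. n9.sig = -1  [(if A.cnt then C₁.pre else A.idx) + 7]
40. n0.lab = "nmvk"  [S₁.lab ++ "k"]
41. n0.fin = -3  [A.idx + 2]
42. n0.depth = false  [B.sig > -1]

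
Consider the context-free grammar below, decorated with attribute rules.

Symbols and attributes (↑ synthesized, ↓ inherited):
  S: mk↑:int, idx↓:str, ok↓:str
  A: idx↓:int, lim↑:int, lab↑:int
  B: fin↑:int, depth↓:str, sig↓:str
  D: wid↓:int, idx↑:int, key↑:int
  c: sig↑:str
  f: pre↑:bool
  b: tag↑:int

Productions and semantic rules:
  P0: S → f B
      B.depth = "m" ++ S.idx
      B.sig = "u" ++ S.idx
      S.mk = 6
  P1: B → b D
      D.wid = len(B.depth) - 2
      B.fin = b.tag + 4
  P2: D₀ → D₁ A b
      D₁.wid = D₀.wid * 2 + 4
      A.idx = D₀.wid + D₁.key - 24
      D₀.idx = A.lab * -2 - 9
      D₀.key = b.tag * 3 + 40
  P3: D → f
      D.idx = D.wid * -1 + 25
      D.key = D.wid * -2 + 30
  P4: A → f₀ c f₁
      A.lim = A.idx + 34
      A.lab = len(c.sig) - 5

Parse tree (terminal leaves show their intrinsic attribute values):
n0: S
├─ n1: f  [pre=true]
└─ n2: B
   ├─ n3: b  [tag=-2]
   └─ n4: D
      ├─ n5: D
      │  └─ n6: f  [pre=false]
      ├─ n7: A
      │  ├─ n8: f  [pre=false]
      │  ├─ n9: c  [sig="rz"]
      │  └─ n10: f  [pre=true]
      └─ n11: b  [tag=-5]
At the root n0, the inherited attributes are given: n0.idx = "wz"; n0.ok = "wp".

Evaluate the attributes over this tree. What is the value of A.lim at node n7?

1. n0.idx = "wz"  [given at root]
2. n0.ok = "wp"  [given at root]
3. n1.pre = true  [terminal]
4. n2.depth = "mwz"  ["m" ++ S.idx]
5. n2.sig = "uwz"  ["u" ++ S.idx]
6. n3.tag = -2  [terminal]
7. n4.wid = 1  [len(B.depth) - 2]
8. n5.wid = 6  [D₀.wid * 2 + 4]
9. n6.pre = false  [terminal]
10. n5.idx = 19  [D.wid * -1 + 25]
11. n5.key = 18  [D.wid * -2 + 30]
12. n7.idx = -5  [D₀.wid + D₁.key - 24]
13. n8.pre = false  [terminal]
14. n9.sig = "rz"  [terminal]
15. n10.pre = true  [terminal]
16. n7.lim = 29  [A.idx + 34]
17. n7.lab = -3  [len(c.sig) - 5]
18. n11.tag = -5  [terminal]
19. n4.idx = -3  [A.lab * -2 - 9]
20. n4.key = 25  [b.tag * 3 + 40]
21. n2.fin = 2  [b.tag + 4]
22. n0.mk = 6  [6]

29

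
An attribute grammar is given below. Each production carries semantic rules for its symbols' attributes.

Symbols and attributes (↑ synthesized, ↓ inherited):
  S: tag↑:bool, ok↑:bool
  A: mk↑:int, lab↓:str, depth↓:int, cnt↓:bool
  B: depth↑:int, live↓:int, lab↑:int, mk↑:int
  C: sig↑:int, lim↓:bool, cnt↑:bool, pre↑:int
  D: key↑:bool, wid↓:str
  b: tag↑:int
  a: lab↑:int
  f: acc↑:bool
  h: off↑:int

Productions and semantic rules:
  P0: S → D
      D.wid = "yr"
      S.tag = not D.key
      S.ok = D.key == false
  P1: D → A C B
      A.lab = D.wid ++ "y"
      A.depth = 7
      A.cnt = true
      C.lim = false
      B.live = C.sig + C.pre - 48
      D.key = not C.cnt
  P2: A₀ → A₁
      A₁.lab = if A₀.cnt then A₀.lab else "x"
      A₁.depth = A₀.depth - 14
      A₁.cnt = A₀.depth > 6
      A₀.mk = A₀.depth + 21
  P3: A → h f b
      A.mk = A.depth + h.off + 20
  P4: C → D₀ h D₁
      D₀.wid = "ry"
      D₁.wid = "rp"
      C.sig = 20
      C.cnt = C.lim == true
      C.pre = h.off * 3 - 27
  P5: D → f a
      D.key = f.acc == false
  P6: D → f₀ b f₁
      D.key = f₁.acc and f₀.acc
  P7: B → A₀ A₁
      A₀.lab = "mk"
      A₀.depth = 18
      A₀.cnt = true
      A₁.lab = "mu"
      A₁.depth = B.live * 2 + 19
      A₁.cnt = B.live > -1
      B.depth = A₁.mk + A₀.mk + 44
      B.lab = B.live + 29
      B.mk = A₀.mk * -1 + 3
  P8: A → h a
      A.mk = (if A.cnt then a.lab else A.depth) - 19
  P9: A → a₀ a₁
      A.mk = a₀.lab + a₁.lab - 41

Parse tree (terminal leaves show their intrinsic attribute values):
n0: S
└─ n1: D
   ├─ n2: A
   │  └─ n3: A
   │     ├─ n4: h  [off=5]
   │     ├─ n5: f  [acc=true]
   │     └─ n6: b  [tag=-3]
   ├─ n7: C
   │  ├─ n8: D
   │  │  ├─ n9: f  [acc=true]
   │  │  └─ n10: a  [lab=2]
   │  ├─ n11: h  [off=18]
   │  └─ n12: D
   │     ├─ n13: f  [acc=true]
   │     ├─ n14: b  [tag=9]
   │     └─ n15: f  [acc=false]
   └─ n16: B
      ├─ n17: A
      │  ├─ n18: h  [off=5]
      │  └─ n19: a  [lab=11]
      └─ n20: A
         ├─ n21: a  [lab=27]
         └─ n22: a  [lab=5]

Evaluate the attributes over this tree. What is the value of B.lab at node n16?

1. n1.wid = "yr"  ["yr"]
2. n2.lab = "yry"  [D.wid ++ "y"]
3. n2.depth = 7  [7]
4. n2.cnt = true  [true]
5. n3.lab = "yry"  [if A₀.cnt then A₀.lab else "x"]
6. n3.depth = -7  [A₀.depth - 14]
7. n3.cnt = true  [A₀.depth > 6]
8. n4.off = 5  [terminal]
9. n5.acc = true  [terminal]
10. n6.tag = -3  [terminal]
11. n3.mk = 18  [A.depth + h.off + 20]
12. n2.mk = 28  [A₀.depth + 21]
13. n7.lim = false  [false]
14. n8.wid = "ry"  ["ry"]
15. n9.acc = true  [terminal]
16. n10.lab = 2  [terminal]
17. n8.key = false  [f.acc == false]
18. n11.off = 18  [terminal]
19. n12.wid = "rp"  ["rp"]
20. n13.acc = true  [terminal]
21. n14.tag = 9  [terminal]
22. n15.acc = false  [terminal]
23. n12.key = false  [f₁.acc and f₀.acc]
24. n7.sig = 20  [20]
25. n7.cnt = false  [C.lim == true]
26. n7.pre = 27  [h.off * 3 - 27]
27. n16.live = -1  [C.sig + C.pre - 48]
28. n17.lab = "mk"  ["mk"]
29. n17.depth = 18  [18]
30. n17.cnt = true  [true]
31. n18.off = 5  [terminal]
32. n19.lab = 11  [terminal]
33. n17.mk = -8  [(if A.cnt then a.lab else A.depth) - 19]
34. n20.lab = "mu"  ["mu"]
35. n20.depth = 17  [B.live * 2 + 19]
36. n20.cnt = false  [B.live > -1]
37. n21.lab = 27  [terminal]
38. n22.lab = 5  [terminal]
39. n20.mk = -9  [a₀.lab + a₁.lab - 41]
40. n16.depth = 27  [A₁.mk + A₀.mk + 44]
41. n16.lab = 28  [B.live + 29]
42. n16.mk = 11  [A₀.mk * -1 + 3]
43. n1.key = true  [not C.cnt]
44. n0.tag = false  [not D.key]
45. n0.ok = false  [D.key == false]

28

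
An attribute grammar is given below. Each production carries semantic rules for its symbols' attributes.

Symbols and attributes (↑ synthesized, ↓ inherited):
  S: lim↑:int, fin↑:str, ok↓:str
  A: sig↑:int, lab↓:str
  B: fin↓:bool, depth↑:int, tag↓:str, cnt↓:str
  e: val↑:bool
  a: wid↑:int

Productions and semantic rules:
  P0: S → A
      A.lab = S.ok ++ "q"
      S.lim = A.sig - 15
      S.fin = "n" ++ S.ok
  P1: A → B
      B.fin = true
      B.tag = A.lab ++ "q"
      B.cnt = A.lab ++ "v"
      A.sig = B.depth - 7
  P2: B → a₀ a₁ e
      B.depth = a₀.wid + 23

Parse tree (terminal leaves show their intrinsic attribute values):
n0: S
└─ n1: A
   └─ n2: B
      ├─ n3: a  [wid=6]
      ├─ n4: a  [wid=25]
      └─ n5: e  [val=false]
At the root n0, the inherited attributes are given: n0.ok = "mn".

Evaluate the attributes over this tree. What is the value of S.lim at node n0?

7

1. n0.ok = "mn"  [given at root]
2. n1.lab = "mnq"  [S.ok ++ "q"]
3. n2.fin = true  [true]
4. n2.tag = "mnqq"  [A.lab ++ "q"]
5. n2.cnt = "mnqv"  [A.lab ++ "v"]
6. n3.wid = 6  [terminal]
7. n4.wid = 25  [terminal]
8. n5.val = false  [terminal]
9. n2.depth = 29  [a₀.wid + 23]
10. n1.sig = 22  [B.depth - 7]
11. n0.lim = 7  [A.sig - 15]
12. n0.fin = "nmn"  ["n" ++ S.ok]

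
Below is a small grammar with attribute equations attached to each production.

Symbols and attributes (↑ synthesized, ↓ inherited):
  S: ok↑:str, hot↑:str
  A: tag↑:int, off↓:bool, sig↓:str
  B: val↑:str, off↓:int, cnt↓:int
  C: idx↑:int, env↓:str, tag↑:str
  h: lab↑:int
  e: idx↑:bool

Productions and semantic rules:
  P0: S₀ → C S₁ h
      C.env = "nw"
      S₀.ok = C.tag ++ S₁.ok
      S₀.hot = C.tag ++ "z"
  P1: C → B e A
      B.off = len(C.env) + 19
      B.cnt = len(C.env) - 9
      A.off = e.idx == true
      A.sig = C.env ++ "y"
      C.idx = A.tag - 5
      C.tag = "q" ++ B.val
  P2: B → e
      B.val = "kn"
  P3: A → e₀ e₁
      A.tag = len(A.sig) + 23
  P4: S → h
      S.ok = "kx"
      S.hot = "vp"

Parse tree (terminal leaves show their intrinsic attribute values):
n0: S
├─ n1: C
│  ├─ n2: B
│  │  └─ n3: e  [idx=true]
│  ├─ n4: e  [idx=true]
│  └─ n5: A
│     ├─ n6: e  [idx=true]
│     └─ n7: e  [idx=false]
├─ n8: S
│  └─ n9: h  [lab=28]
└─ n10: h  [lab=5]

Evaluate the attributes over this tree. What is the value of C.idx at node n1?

21

1. n1.env = "nw"  ["nw"]
2. n2.off = 21  [len(C.env) + 19]
3. n2.cnt = -7  [len(C.env) - 9]
4. n3.idx = true  [terminal]
5. n2.val = "kn"  ["kn"]
6. n4.idx = true  [terminal]
7. n5.off = true  [e.idx == true]
8. n5.sig = "nwy"  [C.env ++ "y"]
9. n6.idx = true  [terminal]
10. n7.idx = false  [terminal]
11. n5.tag = 26  [len(A.sig) + 23]
12. n1.idx = 21  [A.tag - 5]
13. n1.tag = "qkn"  ["q" ++ B.val]
14. n9.lab = 28  [terminal]
15. n8.ok = "kx"  ["kx"]
16. n8.hot = "vp"  ["vp"]
17. n10.lab = 5  [terminal]
18. n0.ok = "qknkx"  [C.tag ++ S₁.ok]
19. n0.hot = "qknz"  [C.tag ++ "z"]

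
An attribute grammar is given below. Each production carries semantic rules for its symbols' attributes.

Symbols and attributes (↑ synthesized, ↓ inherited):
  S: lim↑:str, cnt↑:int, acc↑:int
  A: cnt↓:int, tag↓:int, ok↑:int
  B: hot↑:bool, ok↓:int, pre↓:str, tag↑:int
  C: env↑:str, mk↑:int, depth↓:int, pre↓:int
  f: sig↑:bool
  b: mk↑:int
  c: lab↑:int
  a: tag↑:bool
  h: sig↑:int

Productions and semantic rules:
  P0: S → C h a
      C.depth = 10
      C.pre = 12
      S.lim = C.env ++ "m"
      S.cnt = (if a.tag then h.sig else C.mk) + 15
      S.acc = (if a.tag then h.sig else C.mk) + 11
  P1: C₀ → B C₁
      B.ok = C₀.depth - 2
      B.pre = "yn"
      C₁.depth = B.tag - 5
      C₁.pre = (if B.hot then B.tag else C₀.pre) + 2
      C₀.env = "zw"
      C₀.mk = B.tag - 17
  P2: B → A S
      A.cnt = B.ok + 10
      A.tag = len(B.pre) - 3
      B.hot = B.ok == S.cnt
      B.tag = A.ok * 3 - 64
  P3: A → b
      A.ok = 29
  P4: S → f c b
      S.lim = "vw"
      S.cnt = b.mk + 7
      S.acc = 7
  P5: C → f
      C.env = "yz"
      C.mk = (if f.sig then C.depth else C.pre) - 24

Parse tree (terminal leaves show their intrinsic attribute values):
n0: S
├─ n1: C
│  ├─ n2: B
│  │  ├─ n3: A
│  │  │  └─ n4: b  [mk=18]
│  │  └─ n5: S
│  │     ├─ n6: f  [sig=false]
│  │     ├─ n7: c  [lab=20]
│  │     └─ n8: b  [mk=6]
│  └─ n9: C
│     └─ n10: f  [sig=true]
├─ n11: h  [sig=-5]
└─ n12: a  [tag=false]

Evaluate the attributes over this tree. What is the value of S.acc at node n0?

17

1. n1.depth = 10  [10]
2. n1.pre = 12  [12]
3. n2.ok = 8  [C₀.depth - 2]
4. n2.pre = "yn"  ["yn"]
5. n3.cnt = 18  [B.ok + 10]
6. n3.tag = -1  [len(B.pre) - 3]
7. n4.mk = 18  [terminal]
8. n3.ok = 29  [29]
9. n6.sig = false  [terminal]
10. n7.lab = 20  [terminal]
11. n8.mk = 6  [terminal]
12. n5.lim = "vw"  ["vw"]
13. n5.cnt = 13  [b.mk + 7]
14. n5.acc = 7  [7]
15. n2.hot = false  [B.ok == S.cnt]
16. n2.tag = 23  [A.ok * 3 - 64]
17. n9.depth = 18  [B.tag - 5]
18. n9.pre = 14  [(if B.hot then B.tag else C₀.pre) + 2]
19. n10.sig = true  [terminal]
20. n9.env = "yz"  ["yz"]
21. n9.mk = -6  [(if f.sig then C.depth else C.pre) - 24]
22. n1.env = "zw"  ["zw"]
23. n1.mk = 6  [B.tag - 17]
24. n11.sig = -5  [terminal]
25. n12.tag = false  [terminal]
26. n0.lim = "zwm"  [C.env ++ "m"]
27. n0.cnt = 21  [(if a.tag then h.sig else C.mk) + 15]
28. n0.acc = 17  [(if a.tag then h.sig else C.mk) + 11]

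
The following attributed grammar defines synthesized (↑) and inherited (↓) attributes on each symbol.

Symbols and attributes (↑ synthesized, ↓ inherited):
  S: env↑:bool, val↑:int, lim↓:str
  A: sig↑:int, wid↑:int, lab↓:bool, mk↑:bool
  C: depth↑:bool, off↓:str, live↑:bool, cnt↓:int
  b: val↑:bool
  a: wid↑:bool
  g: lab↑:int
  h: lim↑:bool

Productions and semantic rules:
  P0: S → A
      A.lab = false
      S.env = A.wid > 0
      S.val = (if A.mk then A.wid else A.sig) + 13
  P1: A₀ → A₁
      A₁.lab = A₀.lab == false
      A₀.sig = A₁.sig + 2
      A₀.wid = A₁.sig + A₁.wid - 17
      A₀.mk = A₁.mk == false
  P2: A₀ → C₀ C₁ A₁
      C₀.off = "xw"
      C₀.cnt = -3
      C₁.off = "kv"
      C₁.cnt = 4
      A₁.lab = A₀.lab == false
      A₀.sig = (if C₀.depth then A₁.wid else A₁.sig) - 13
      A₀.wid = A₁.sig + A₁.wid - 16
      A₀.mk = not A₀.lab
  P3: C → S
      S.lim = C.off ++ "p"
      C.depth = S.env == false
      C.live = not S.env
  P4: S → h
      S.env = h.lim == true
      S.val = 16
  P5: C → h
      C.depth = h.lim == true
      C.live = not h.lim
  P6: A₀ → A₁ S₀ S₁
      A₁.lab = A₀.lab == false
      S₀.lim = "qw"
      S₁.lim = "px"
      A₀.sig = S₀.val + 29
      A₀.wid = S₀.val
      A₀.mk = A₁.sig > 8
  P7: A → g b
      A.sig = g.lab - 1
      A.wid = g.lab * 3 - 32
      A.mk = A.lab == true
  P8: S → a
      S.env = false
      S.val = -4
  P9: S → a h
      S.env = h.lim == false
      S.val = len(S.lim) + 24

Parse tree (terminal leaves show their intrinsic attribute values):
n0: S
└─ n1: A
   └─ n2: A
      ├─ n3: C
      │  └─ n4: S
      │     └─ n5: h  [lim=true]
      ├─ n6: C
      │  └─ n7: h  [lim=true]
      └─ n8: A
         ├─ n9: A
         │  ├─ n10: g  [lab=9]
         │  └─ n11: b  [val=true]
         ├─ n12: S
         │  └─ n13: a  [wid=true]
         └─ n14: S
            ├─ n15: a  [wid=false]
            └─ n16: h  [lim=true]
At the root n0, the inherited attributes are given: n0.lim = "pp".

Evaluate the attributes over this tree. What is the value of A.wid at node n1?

1. n0.lim = "pp"  [given at root]
2. n1.lab = false  [false]
3. n2.lab = true  [A₀.lab == false]
4. n3.off = "xw"  ["xw"]
5. n3.cnt = -3  [-3]
6. n4.lim = "xwp"  [C.off ++ "p"]
7. n5.lim = true  [terminal]
8. n4.env = true  [h.lim == true]
9. n4.val = 16  [16]
10. n3.depth = false  [S.env == false]
11. n3.live = false  [not S.env]
12. n6.off = "kv"  ["kv"]
13. n6.cnt = 4  [4]
14. n7.lim = true  [terminal]
15. n6.depth = true  [h.lim == true]
16. n6.live = false  [not h.lim]
17. n8.lab = false  [A₀.lab == false]
18. n9.lab = true  [A₀.lab == false]
19. n10.lab = 9  [terminal]
20. n11.val = true  [terminal]
21. n9.sig = 8  [g.lab - 1]
22. n9.wid = -5  [g.lab * 3 - 32]
23. n9.mk = true  [A.lab == true]
24. n12.lim = "qw"  ["qw"]
25. n13.wid = true  [terminal]
26. n12.env = false  [false]
27. n12.val = -4  [-4]
28. n14.lim = "px"  ["px"]
29. n15.wid = false  [terminal]
30. n16.lim = true  [terminal]
31. n14.env = false  [h.lim == false]
32. n14.val = 26  [len(S.lim) + 24]
33. n8.sig = 25  [S₀.val + 29]
34. n8.wid = -4  [S₀.val]
35. n8.mk = false  [A₁.sig > 8]
36. n2.sig = 12  [(if C₀.depth then A₁.wid else A₁.sig) - 13]
37. n2.wid = 5  [A₁.sig + A₁.wid - 16]
38. n2.mk = false  [not A₀.lab]
39. n1.sig = 14  [A₁.sig + 2]
40. n1.wid = 0  [A₁.sig + A₁.wid - 17]
41. n1.mk = true  [A₁.mk == false]
42. n0.env = false  [A.wid > 0]
43. n0.val = 13  [(if A.mk then A.wid else A.sig) + 13]

0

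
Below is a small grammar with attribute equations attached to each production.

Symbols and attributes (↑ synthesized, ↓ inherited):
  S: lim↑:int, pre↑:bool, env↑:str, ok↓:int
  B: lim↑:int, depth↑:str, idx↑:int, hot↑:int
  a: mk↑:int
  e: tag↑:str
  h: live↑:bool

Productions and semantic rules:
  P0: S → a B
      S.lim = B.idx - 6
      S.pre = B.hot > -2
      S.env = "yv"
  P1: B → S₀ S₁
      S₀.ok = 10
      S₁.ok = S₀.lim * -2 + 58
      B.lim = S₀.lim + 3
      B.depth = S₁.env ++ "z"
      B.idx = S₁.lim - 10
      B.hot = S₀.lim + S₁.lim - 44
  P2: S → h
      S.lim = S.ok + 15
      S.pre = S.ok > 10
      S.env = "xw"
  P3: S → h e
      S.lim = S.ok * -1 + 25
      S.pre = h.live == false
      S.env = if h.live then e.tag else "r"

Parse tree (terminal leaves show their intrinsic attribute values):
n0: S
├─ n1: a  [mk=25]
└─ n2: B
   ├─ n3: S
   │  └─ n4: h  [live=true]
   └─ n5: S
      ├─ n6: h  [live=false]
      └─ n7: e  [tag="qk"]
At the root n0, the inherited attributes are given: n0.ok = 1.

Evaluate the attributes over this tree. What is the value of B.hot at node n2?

1. n0.ok = 1  [given at root]
2. n1.mk = 25  [terminal]
3. n3.ok = 10  [10]
4. n4.live = true  [terminal]
5. n3.lim = 25  [S.ok + 15]
6. n3.pre = false  [S.ok > 10]
7. n3.env = "xw"  ["xw"]
8. n5.ok = 8  [S₀.lim * -2 + 58]
9. n6.live = false  [terminal]
10. n7.tag = "qk"  [terminal]
11. n5.lim = 17  [S.ok * -1 + 25]
12. n5.pre = true  [h.live == false]
13. n5.env = "r"  [if h.live then e.tag else "r"]
14. n2.lim = 28  [S₀.lim + 3]
15. n2.depth = "rz"  [S₁.env ++ "z"]
16. n2.idx = 7  [S₁.lim - 10]
17. n2.hot = -2  [S₀.lim + S₁.lim - 44]
18. n0.lim = 1  [B.idx - 6]
19. n0.pre = false  [B.hot > -2]
20. n0.env = "yv"  ["yv"]

-2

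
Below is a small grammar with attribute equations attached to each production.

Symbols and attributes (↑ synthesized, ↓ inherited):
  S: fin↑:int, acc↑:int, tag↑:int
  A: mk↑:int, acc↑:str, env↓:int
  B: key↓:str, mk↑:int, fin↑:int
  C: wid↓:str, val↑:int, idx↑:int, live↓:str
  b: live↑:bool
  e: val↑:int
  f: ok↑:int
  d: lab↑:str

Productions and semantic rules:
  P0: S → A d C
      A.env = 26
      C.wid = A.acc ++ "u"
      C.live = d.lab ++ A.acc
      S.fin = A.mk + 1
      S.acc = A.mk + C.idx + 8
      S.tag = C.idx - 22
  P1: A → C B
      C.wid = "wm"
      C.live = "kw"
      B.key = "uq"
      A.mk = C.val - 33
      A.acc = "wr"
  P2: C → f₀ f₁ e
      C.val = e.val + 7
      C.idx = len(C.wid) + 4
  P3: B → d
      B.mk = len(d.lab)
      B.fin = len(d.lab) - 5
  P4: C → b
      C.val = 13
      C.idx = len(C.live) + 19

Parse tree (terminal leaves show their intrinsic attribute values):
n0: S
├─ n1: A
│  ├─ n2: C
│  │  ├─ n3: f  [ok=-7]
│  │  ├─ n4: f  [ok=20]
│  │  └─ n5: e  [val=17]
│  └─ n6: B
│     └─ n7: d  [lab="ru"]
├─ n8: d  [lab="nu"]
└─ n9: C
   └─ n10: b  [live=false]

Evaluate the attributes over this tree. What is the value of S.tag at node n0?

1

1. n1.env = 26  [26]
2. n2.wid = "wm"  ["wm"]
3. n2.live = "kw"  ["kw"]
4. n3.ok = -7  [terminal]
5. n4.ok = 20  [terminal]
6. n5.val = 17  [terminal]
7. n2.val = 24  [e.val + 7]
8. n2.idx = 6  [len(C.wid) + 4]
9. n6.key = "uq"  ["uq"]
10. n7.lab = "ru"  [terminal]
11. n6.mk = 2  [len(d.lab)]
12. n6.fin = -3  [len(d.lab) - 5]
13. n1.mk = -9  [C.val - 33]
14. n1.acc = "wr"  ["wr"]
15. n8.lab = "nu"  [terminal]
16. n9.wid = "wru"  [A.acc ++ "u"]
17. n9.live = "nuwr"  [d.lab ++ A.acc]
18. n10.live = false  [terminal]
19. n9.val = 13  [13]
20. n9.idx = 23  [len(C.live) + 19]
21. n0.fin = -8  [A.mk + 1]
22. n0.acc = 22  [A.mk + C.idx + 8]
23. n0.tag = 1  [C.idx - 22]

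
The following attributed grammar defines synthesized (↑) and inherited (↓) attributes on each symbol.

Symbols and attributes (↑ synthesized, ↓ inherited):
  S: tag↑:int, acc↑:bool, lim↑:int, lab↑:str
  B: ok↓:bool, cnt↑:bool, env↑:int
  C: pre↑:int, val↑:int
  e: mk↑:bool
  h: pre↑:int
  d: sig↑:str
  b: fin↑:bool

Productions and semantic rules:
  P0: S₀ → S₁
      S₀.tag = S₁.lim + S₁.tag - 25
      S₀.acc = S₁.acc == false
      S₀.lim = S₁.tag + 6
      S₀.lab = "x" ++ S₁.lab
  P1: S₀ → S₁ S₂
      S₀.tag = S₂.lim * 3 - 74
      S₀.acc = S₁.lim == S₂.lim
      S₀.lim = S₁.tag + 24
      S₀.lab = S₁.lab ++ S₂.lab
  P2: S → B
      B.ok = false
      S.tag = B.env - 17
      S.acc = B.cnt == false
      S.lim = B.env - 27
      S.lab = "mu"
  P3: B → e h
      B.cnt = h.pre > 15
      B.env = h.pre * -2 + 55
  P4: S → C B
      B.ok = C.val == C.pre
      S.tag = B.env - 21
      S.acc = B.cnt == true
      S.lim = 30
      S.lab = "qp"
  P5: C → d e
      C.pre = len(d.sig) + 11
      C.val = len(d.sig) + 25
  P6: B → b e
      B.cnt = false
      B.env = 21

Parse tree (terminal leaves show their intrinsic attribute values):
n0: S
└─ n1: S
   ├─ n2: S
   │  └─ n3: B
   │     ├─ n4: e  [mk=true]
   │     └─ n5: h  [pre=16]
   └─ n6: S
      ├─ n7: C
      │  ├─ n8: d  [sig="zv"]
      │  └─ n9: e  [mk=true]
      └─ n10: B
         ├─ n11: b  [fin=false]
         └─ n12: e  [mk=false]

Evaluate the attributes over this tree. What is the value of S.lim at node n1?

30

1. n3.ok = false  [false]
2. n4.mk = true  [terminal]
3. n5.pre = 16  [terminal]
4. n3.cnt = true  [h.pre > 15]
5. n3.env = 23  [h.pre * -2 + 55]
6. n2.tag = 6  [B.env - 17]
7. n2.acc = false  [B.cnt == false]
8. n2.lim = -4  [B.env - 27]
9. n2.lab = "mu"  ["mu"]
10. n8.sig = "zv"  [terminal]
11. n9.mk = true  [terminal]
12. n7.pre = 13  [len(d.sig) + 11]
13. n7.val = 27  [len(d.sig) + 25]
14. n10.ok = false  [C.val == C.pre]
15. n11.fin = false  [terminal]
16. n12.mk = false  [terminal]
17. n10.cnt = false  [false]
18. n10.env = 21  [21]
19. n6.tag = 0  [B.env - 21]
20. n6.acc = false  [B.cnt == true]
21. n6.lim = 30  [30]
22. n6.lab = "qp"  ["qp"]
23. n1.tag = 16  [S₂.lim * 3 - 74]
24. n1.acc = false  [S₁.lim == S₂.lim]
25. n1.lim = 30  [S₁.tag + 24]
26. n1.lab = "muqp"  [S₁.lab ++ S₂.lab]
27. n0.tag = 21  [S₁.lim + S₁.tag - 25]
28. n0.acc = true  [S₁.acc == false]
29. n0.lim = 22  [S₁.tag + 6]
30. n0.lab = "xmuqp"  ["x" ++ S₁.lab]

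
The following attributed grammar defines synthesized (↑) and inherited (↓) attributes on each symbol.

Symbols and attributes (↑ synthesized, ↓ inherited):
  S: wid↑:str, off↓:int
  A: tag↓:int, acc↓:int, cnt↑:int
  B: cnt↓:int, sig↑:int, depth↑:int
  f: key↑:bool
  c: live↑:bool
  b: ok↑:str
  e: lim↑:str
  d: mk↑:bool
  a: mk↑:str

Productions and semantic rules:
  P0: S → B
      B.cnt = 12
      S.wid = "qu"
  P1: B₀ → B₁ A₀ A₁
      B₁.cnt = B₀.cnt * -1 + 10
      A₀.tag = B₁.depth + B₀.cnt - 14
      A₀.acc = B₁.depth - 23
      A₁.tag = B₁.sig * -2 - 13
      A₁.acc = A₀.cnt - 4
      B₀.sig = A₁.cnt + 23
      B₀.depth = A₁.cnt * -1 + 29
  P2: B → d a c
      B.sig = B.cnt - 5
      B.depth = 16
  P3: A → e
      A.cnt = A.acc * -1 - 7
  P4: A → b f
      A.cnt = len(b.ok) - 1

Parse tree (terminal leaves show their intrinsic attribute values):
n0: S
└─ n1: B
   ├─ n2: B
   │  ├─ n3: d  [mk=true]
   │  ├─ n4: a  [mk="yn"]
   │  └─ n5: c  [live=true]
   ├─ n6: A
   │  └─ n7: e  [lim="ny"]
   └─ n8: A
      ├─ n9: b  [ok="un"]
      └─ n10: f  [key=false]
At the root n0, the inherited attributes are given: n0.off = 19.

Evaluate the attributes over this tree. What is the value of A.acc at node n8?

-4

1. n0.off = 19  [given at root]
2. n1.cnt = 12  [12]
3. n2.cnt = -2  [B₀.cnt * -1 + 10]
4. n3.mk = true  [terminal]
5. n4.mk = "yn"  [terminal]
6. n5.live = true  [terminal]
7. n2.sig = -7  [B.cnt - 5]
8. n2.depth = 16  [16]
9. n6.tag = 14  [B₁.depth + B₀.cnt - 14]
10. n6.acc = -7  [B₁.depth - 23]
11. n7.lim = "ny"  [terminal]
12. n6.cnt = 0  [A.acc * -1 - 7]
13. n8.tag = 1  [B₁.sig * -2 - 13]
14. n8.acc = -4  [A₀.cnt - 4]
15. n9.ok = "un"  [terminal]
16. n10.key = false  [terminal]
17. n8.cnt = 1  [len(b.ok) - 1]
18. n1.sig = 24  [A₁.cnt + 23]
19. n1.depth = 28  [A₁.cnt * -1 + 29]
20. n0.wid = "qu"  ["qu"]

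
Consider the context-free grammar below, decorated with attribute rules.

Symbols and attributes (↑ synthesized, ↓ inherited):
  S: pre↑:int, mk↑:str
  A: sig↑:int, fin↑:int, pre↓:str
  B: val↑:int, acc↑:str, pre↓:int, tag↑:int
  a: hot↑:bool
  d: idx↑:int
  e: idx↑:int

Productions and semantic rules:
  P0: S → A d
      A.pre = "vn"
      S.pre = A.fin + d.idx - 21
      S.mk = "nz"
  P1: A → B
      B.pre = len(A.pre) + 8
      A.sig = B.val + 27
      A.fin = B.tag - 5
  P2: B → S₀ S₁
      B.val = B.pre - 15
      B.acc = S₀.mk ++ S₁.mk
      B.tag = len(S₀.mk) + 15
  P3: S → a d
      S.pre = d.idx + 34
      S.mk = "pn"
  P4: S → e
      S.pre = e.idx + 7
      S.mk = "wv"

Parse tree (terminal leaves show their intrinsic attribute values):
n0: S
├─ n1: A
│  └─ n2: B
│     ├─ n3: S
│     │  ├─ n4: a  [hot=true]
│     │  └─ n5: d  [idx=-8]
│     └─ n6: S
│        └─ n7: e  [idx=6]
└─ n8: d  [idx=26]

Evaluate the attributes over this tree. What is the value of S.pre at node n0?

17

1. n1.pre = "vn"  ["vn"]
2. n2.pre = 10  [len(A.pre) + 8]
3. n4.hot = true  [terminal]
4. n5.idx = -8  [terminal]
5. n3.pre = 26  [d.idx + 34]
6. n3.mk = "pn"  ["pn"]
7. n7.idx = 6  [terminal]
8. n6.pre = 13  [e.idx + 7]
9. n6.mk = "wv"  ["wv"]
10. n2.val = -5  [B.pre - 15]
11. n2.acc = "pnwv"  [S₀.mk ++ S₁.mk]
12. n2.tag = 17  [len(S₀.mk) + 15]
13. n1.sig = 22  [B.val + 27]
14. n1.fin = 12  [B.tag - 5]
15. n8.idx = 26  [terminal]
16. n0.pre = 17  [A.fin + d.idx - 21]
17. n0.mk = "nz"  ["nz"]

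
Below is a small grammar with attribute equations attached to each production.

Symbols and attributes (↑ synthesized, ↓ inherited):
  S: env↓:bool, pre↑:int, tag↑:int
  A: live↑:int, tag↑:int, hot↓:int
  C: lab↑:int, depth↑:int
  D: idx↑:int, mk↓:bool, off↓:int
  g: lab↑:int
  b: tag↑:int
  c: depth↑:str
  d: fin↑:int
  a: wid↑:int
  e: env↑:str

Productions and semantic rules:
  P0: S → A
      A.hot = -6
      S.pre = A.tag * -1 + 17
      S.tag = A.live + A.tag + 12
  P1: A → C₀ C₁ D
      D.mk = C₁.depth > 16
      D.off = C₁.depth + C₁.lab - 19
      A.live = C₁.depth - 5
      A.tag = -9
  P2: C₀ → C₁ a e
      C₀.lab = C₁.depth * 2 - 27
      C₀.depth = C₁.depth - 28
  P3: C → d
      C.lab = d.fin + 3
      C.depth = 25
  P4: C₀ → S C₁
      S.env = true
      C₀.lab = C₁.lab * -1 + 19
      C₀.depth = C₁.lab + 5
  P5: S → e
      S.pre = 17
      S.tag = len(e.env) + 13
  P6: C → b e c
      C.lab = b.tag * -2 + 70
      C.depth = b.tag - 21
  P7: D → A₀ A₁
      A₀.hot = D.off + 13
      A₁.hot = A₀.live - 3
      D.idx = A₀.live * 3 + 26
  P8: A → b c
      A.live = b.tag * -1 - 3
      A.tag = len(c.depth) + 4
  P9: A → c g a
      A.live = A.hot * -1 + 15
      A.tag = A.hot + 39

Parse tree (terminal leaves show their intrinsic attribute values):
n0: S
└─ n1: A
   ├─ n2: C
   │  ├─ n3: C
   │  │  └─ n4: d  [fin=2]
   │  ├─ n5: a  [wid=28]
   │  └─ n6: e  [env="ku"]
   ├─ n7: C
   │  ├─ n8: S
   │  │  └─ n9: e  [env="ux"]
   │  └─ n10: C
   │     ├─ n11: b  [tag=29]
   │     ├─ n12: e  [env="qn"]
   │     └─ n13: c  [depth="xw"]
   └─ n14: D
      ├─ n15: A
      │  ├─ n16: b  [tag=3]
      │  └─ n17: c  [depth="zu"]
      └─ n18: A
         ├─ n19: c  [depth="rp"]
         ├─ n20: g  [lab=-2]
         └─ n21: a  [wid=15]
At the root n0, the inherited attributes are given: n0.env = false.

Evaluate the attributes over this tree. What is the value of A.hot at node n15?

1. n0.env = false  [given at root]
2. n1.hot = -6  [-6]
3. n4.fin = 2  [terminal]
4. n3.lab = 5  [d.fin + 3]
5. n3.depth = 25  [25]
6. n5.wid = 28  [terminal]
7. n6.env = "ku"  [terminal]
8. n2.lab = 23  [C₁.depth * 2 - 27]
9. n2.depth = -3  [C₁.depth - 28]
10. n8.env = true  [true]
11. n9.env = "ux"  [terminal]
12. n8.pre = 17  [17]
13. n8.tag = 15  [len(e.env) + 13]
14. n11.tag = 29  [terminal]
15. n12.env = "qn"  [terminal]
16. n13.depth = "xw"  [terminal]
17. n10.lab = 12  [b.tag * -2 + 70]
18. n10.depth = 8  [b.tag - 21]
19. n7.lab = 7  [C₁.lab * -1 + 19]
20. n7.depth = 17  [C₁.lab + 5]
21. n14.mk = true  [C₁.depth > 16]
22. n14.off = 5  [C₁.depth + C₁.lab - 19]
23. n15.hot = 18  [D.off + 13]
24. n16.tag = 3  [terminal]
25. n17.depth = "zu"  [terminal]
26. n15.live = -6  [b.tag * -1 - 3]
27. n15.tag = 6  [len(c.depth) + 4]
28. n18.hot = -9  [A₀.live - 3]
29. n19.depth = "rp"  [terminal]
30. n20.lab = -2  [terminal]
31. n21.wid = 15  [terminal]
32. n18.live = 24  [A.hot * -1 + 15]
33. n18.tag = 30  [A.hot + 39]
34. n14.idx = 8  [A₀.live * 3 + 26]
35. n1.live = 12  [C₁.depth - 5]
36. n1.tag = -9  [-9]
37. n0.pre = 26  [A.tag * -1 + 17]
38. n0.tag = 15  [A.live + A.tag + 12]

18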